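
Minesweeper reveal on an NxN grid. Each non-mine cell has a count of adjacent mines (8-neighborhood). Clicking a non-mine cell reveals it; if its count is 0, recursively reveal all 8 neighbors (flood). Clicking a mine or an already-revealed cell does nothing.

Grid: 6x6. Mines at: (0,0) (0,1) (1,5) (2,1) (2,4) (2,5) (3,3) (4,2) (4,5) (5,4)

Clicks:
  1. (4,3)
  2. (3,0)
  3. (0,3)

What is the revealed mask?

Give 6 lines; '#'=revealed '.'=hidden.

Click 1 (4,3) count=3: revealed 1 new [(4,3)] -> total=1
Click 2 (3,0) count=1: revealed 1 new [(3,0)] -> total=2
Click 3 (0,3) count=0: revealed 6 new [(0,2) (0,3) (0,4) (1,2) (1,3) (1,4)] -> total=8

Answer: ..###.
..###.
......
#.....
...#..
......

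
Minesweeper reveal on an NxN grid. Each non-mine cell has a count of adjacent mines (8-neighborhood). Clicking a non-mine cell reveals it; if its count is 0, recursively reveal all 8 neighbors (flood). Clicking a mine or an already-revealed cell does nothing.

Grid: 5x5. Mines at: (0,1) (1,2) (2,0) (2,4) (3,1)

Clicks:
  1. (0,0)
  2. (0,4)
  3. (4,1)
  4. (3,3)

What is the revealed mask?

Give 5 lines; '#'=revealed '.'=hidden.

Answer: #..##
...##
.....
...#.
.#...

Derivation:
Click 1 (0,0) count=1: revealed 1 new [(0,0)] -> total=1
Click 2 (0,4) count=0: revealed 4 new [(0,3) (0,4) (1,3) (1,4)] -> total=5
Click 3 (4,1) count=1: revealed 1 new [(4,1)] -> total=6
Click 4 (3,3) count=1: revealed 1 new [(3,3)] -> total=7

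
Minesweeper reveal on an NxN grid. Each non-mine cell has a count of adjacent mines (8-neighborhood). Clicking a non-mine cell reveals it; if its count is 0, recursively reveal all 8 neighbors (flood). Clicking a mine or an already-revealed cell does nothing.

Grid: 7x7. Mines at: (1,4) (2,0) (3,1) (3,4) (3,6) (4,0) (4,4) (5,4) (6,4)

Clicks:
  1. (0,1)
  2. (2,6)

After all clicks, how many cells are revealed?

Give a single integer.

Answer: 12

Derivation:
Click 1 (0,1) count=0: revealed 11 new [(0,0) (0,1) (0,2) (0,3) (1,0) (1,1) (1,2) (1,3) (2,1) (2,2) (2,3)] -> total=11
Click 2 (2,6) count=1: revealed 1 new [(2,6)] -> total=12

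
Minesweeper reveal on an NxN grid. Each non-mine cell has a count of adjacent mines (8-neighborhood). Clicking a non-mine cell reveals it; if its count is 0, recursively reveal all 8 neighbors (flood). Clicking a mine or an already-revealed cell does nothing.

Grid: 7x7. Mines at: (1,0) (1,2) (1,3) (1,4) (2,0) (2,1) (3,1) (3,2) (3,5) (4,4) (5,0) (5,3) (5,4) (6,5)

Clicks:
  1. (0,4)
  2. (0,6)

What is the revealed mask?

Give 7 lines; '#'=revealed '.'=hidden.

Answer: ....###
.....##
.....##
.......
.......
.......
.......

Derivation:
Click 1 (0,4) count=2: revealed 1 new [(0,4)] -> total=1
Click 2 (0,6) count=0: revealed 6 new [(0,5) (0,6) (1,5) (1,6) (2,5) (2,6)] -> total=7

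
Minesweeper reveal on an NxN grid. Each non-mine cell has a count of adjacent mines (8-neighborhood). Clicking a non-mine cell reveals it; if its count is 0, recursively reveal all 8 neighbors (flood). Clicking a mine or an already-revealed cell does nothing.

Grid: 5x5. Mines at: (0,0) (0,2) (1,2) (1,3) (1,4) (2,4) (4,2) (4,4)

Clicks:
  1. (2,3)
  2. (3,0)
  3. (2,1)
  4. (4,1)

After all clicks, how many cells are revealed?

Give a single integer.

Answer: 9

Derivation:
Click 1 (2,3) count=4: revealed 1 new [(2,3)] -> total=1
Click 2 (3,0) count=0: revealed 8 new [(1,0) (1,1) (2,0) (2,1) (3,0) (3,1) (4,0) (4,1)] -> total=9
Click 3 (2,1) count=1: revealed 0 new [(none)] -> total=9
Click 4 (4,1) count=1: revealed 0 new [(none)] -> total=9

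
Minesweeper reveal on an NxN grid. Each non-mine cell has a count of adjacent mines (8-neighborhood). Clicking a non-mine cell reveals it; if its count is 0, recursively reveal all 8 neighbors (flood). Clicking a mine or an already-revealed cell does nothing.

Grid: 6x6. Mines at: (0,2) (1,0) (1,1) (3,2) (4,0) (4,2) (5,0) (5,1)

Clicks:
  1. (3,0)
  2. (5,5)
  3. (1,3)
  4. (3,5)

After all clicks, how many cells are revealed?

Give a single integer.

Click 1 (3,0) count=1: revealed 1 new [(3,0)] -> total=1
Click 2 (5,5) count=0: revealed 18 new [(0,3) (0,4) (0,5) (1,3) (1,4) (1,5) (2,3) (2,4) (2,5) (3,3) (3,4) (3,5) (4,3) (4,4) (4,5) (5,3) (5,4) (5,5)] -> total=19
Click 3 (1,3) count=1: revealed 0 new [(none)] -> total=19
Click 4 (3,5) count=0: revealed 0 new [(none)] -> total=19

Answer: 19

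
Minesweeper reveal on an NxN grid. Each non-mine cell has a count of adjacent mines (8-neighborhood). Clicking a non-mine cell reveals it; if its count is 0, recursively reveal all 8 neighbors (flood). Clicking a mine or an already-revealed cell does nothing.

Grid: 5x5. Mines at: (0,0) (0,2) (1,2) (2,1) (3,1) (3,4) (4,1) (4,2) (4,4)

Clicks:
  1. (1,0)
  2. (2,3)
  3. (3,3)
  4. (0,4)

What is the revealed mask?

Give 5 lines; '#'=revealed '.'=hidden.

Click 1 (1,0) count=2: revealed 1 new [(1,0)] -> total=1
Click 2 (2,3) count=2: revealed 1 new [(2,3)] -> total=2
Click 3 (3,3) count=3: revealed 1 new [(3,3)] -> total=3
Click 4 (0,4) count=0: revealed 5 new [(0,3) (0,4) (1,3) (1,4) (2,4)] -> total=8

Answer: ...##
#..##
...##
...#.
.....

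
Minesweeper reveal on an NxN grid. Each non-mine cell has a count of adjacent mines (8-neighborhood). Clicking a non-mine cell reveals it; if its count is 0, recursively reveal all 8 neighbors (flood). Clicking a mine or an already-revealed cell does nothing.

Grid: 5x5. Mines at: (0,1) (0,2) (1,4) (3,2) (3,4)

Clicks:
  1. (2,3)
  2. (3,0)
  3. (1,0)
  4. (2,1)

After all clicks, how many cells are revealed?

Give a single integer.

Answer: 9

Derivation:
Click 1 (2,3) count=3: revealed 1 new [(2,3)] -> total=1
Click 2 (3,0) count=0: revealed 8 new [(1,0) (1,1) (2,0) (2,1) (3,0) (3,1) (4,0) (4,1)] -> total=9
Click 3 (1,0) count=1: revealed 0 new [(none)] -> total=9
Click 4 (2,1) count=1: revealed 0 new [(none)] -> total=9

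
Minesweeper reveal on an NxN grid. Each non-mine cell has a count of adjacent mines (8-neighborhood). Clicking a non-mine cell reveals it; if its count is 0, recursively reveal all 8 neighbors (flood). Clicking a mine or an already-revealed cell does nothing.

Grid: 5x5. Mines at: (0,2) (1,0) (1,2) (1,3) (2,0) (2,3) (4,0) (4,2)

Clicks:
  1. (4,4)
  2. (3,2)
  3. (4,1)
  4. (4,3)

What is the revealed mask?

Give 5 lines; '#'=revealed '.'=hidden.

Click 1 (4,4) count=0: revealed 4 new [(3,3) (3,4) (4,3) (4,4)] -> total=4
Click 2 (3,2) count=2: revealed 1 new [(3,2)] -> total=5
Click 3 (4,1) count=2: revealed 1 new [(4,1)] -> total=6
Click 4 (4,3) count=1: revealed 0 new [(none)] -> total=6

Answer: .....
.....
.....
..###
.#.##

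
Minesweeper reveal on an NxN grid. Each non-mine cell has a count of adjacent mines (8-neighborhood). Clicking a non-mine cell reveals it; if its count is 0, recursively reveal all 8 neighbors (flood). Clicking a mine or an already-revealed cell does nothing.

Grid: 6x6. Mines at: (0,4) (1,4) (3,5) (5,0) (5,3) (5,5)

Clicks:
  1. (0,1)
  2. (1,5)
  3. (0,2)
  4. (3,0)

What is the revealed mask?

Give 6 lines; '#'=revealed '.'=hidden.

Click 1 (0,1) count=0: revealed 23 new [(0,0) (0,1) (0,2) (0,3) (1,0) (1,1) (1,2) (1,3) (2,0) (2,1) (2,2) (2,3) (2,4) (3,0) (3,1) (3,2) (3,3) (3,4) (4,0) (4,1) (4,2) (4,3) (4,4)] -> total=23
Click 2 (1,5) count=2: revealed 1 new [(1,5)] -> total=24
Click 3 (0,2) count=0: revealed 0 new [(none)] -> total=24
Click 4 (3,0) count=0: revealed 0 new [(none)] -> total=24

Answer: ####..
####.#
#####.
#####.
#####.
......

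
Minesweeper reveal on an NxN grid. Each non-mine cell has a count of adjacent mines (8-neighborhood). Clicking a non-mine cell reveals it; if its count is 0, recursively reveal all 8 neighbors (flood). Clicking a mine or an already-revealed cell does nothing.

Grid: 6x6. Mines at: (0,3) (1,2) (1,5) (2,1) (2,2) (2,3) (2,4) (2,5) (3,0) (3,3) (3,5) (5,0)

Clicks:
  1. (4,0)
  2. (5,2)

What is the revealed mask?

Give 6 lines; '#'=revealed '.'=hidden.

Answer: ......
......
......
......
######
.#####

Derivation:
Click 1 (4,0) count=2: revealed 1 new [(4,0)] -> total=1
Click 2 (5,2) count=0: revealed 10 new [(4,1) (4,2) (4,3) (4,4) (4,5) (5,1) (5,2) (5,3) (5,4) (5,5)] -> total=11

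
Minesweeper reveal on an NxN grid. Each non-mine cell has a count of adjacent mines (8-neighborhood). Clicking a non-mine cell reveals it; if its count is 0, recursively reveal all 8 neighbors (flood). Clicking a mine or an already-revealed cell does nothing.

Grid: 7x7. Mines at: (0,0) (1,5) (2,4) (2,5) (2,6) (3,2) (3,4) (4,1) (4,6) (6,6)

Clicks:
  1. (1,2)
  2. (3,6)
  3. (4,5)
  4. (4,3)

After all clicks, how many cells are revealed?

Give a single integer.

Answer: 14

Derivation:
Click 1 (1,2) count=0: revealed 11 new [(0,1) (0,2) (0,3) (0,4) (1,1) (1,2) (1,3) (1,4) (2,1) (2,2) (2,3)] -> total=11
Click 2 (3,6) count=3: revealed 1 new [(3,6)] -> total=12
Click 3 (4,5) count=2: revealed 1 new [(4,5)] -> total=13
Click 4 (4,3) count=2: revealed 1 new [(4,3)] -> total=14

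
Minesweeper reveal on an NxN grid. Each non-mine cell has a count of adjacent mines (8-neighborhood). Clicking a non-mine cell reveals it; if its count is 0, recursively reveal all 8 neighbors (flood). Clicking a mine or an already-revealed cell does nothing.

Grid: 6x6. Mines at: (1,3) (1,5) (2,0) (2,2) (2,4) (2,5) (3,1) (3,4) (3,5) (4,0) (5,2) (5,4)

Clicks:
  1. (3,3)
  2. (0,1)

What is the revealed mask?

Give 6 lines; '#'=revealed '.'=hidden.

Click 1 (3,3) count=3: revealed 1 new [(3,3)] -> total=1
Click 2 (0,1) count=0: revealed 6 new [(0,0) (0,1) (0,2) (1,0) (1,1) (1,2)] -> total=7

Answer: ###...
###...
......
...#..
......
......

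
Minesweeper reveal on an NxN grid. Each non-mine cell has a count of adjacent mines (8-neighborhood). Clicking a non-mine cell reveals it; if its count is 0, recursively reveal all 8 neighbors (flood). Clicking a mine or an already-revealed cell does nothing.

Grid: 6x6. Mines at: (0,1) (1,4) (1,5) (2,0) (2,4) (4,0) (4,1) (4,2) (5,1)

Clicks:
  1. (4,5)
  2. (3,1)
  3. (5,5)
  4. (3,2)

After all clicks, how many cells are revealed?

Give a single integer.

Answer: 11

Derivation:
Click 1 (4,5) count=0: revealed 9 new [(3,3) (3,4) (3,5) (4,3) (4,4) (4,5) (5,3) (5,4) (5,5)] -> total=9
Click 2 (3,1) count=4: revealed 1 new [(3,1)] -> total=10
Click 3 (5,5) count=0: revealed 0 new [(none)] -> total=10
Click 4 (3,2) count=2: revealed 1 new [(3,2)] -> total=11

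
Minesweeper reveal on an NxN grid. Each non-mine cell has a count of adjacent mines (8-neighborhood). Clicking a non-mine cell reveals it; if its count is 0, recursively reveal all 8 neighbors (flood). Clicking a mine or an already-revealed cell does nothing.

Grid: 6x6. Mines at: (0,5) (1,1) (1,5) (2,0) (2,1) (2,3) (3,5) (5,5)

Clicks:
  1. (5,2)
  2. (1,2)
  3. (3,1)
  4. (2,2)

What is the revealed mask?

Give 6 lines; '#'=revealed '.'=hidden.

Click 1 (5,2) count=0: revealed 15 new [(3,0) (3,1) (3,2) (3,3) (3,4) (4,0) (4,1) (4,2) (4,3) (4,4) (5,0) (5,1) (5,2) (5,3) (5,4)] -> total=15
Click 2 (1,2) count=3: revealed 1 new [(1,2)] -> total=16
Click 3 (3,1) count=2: revealed 0 new [(none)] -> total=16
Click 4 (2,2) count=3: revealed 1 new [(2,2)] -> total=17

Answer: ......
..#...
..#...
#####.
#####.
#####.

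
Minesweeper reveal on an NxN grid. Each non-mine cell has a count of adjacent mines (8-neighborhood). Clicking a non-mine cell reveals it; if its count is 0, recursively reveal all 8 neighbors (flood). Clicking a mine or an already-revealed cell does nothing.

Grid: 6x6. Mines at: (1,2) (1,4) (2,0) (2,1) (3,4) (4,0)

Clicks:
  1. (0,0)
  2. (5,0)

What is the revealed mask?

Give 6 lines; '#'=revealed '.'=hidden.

Answer: ##....
##....
......
......
......
#.....

Derivation:
Click 1 (0,0) count=0: revealed 4 new [(0,0) (0,1) (1,0) (1,1)] -> total=4
Click 2 (5,0) count=1: revealed 1 new [(5,0)] -> total=5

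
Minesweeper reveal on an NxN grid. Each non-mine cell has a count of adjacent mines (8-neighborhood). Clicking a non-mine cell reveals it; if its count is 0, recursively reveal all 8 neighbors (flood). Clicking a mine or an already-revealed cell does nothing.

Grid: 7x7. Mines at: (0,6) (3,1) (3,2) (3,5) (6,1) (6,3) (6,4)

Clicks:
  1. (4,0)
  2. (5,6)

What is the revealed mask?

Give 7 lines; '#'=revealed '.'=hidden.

Answer: .......
.......
.......
.......
#....##
.....##
.....##

Derivation:
Click 1 (4,0) count=1: revealed 1 new [(4,0)] -> total=1
Click 2 (5,6) count=0: revealed 6 new [(4,5) (4,6) (5,5) (5,6) (6,5) (6,6)] -> total=7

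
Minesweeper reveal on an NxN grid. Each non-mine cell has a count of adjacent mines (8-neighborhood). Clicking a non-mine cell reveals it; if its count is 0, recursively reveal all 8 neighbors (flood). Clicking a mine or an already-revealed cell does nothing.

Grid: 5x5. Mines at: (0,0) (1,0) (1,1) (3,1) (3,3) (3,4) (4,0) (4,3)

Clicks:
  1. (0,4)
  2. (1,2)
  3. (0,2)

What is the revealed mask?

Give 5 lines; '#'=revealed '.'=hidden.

Answer: ..###
..###
..###
.....
.....

Derivation:
Click 1 (0,4) count=0: revealed 9 new [(0,2) (0,3) (0,4) (1,2) (1,3) (1,4) (2,2) (2,3) (2,4)] -> total=9
Click 2 (1,2) count=1: revealed 0 new [(none)] -> total=9
Click 3 (0,2) count=1: revealed 0 new [(none)] -> total=9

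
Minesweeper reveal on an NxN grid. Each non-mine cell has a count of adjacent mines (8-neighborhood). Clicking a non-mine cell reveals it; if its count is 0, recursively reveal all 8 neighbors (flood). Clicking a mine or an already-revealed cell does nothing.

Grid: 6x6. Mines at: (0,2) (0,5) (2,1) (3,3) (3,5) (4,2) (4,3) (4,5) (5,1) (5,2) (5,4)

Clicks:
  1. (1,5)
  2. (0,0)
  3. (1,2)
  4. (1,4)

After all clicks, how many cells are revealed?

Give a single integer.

Click 1 (1,5) count=1: revealed 1 new [(1,5)] -> total=1
Click 2 (0,0) count=0: revealed 4 new [(0,0) (0,1) (1,0) (1,1)] -> total=5
Click 3 (1,2) count=2: revealed 1 new [(1,2)] -> total=6
Click 4 (1,4) count=1: revealed 1 new [(1,4)] -> total=7

Answer: 7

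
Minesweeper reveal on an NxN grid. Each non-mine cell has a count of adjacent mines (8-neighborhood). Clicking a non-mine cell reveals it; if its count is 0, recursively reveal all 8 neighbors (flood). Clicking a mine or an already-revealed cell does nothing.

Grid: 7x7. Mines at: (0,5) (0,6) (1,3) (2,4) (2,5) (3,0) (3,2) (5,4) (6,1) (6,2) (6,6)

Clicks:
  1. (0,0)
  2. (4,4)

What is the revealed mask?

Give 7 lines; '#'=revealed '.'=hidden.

Click 1 (0,0) count=0: revealed 9 new [(0,0) (0,1) (0,2) (1,0) (1,1) (1,2) (2,0) (2,1) (2,2)] -> total=9
Click 2 (4,4) count=1: revealed 1 new [(4,4)] -> total=10

Answer: ###....
###....
###....
.......
....#..
.......
.......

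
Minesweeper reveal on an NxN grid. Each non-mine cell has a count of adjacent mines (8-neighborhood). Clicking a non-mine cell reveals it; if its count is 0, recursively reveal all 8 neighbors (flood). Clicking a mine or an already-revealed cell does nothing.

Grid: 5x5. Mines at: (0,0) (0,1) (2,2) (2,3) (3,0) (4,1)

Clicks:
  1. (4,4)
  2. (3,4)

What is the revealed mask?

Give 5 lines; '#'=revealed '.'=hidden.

Click 1 (4,4) count=0: revealed 6 new [(3,2) (3,3) (3,4) (4,2) (4,3) (4,4)] -> total=6
Click 2 (3,4) count=1: revealed 0 new [(none)] -> total=6

Answer: .....
.....
.....
..###
..###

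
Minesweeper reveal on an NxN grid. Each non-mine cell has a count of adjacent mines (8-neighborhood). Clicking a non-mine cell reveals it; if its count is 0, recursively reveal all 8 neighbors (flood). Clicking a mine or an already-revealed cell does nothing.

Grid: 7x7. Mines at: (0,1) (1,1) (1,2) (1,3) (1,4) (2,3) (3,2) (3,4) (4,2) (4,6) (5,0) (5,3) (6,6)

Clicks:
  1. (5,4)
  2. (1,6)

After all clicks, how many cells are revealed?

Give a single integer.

Click 1 (5,4) count=1: revealed 1 new [(5,4)] -> total=1
Click 2 (1,6) count=0: revealed 8 new [(0,5) (0,6) (1,5) (1,6) (2,5) (2,6) (3,5) (3,6)] -> total=9

Answer: 9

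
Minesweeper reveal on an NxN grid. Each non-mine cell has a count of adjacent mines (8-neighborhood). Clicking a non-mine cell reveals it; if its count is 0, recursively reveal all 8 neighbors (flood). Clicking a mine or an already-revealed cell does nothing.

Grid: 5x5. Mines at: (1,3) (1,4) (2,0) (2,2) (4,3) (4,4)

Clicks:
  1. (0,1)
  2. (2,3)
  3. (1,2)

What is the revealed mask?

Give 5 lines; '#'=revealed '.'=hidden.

Answer: ###..
###..
...#.
.....
.....

Derivation:
Click 1 (0,1) count=0: revealed 6 new [(0,0) (0,1) (0,2) (1,0) (1,1) (1,2)] -> total=6
Click 2 (2,3) count=3: revealed 1 new [(2,3)] -> total=7
Click 3 (1,2) count=2: revealed 0 new [(none)] -> total=7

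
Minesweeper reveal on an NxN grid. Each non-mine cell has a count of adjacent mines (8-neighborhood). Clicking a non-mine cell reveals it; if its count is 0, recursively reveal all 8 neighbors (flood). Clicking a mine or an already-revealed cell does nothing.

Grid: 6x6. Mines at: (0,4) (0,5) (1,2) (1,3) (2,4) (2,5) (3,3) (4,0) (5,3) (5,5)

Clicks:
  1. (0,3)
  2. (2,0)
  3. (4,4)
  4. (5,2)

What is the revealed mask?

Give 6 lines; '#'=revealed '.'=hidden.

Answer: ##.#..
##....
##....
##....
....#.
..#...

Derivation:
Click 1 (0,3) count=3: revealed 1 new [(0,3)] -> total=1
Click 2 (2,0) count=0: revealed 8 new [(0,0) (0,1) (1,0) (1,1) (2,0) (2,1) (3,0) (3,1)] -> total=9
Click 3 (4,4) count=3: revealed 1 new [(4,4)] -> total=10
Click 4 (5,2) count=1: revealed 1 new [(5,2)] -> total=11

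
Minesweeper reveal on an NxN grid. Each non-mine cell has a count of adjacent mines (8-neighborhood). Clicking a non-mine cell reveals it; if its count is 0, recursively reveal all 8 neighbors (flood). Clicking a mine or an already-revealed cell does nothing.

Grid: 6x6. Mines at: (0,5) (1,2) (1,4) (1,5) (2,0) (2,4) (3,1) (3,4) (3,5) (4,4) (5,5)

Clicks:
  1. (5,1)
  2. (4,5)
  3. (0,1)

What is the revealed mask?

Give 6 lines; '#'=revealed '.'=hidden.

Click 1 (5,1) count=0: revealed 8 new [(4,0) (4,1) (4,2) (4,3) (5,0) (5,1) (5,2) (5,3)] -> total=8
Click 2 (4,5) count=4: revealed 1 new [(4,5)] -> total=9
Click 3 (0,1) count=1: revealed 1 new [(0,1)] -> total=10

Answer: .#....
......
......
......
####.#
####..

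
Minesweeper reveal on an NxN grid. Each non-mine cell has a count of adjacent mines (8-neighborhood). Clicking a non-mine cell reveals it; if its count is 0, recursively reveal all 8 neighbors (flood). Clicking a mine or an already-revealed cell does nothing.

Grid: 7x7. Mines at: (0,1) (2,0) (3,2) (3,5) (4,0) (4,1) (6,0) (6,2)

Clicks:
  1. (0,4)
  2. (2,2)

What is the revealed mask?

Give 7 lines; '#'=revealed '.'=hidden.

Answer: ..#####
..#####
..#####
.......
.......
.......
.......

Derivation:
Click 1 (0,4) count=0: revealed 15 new [(0,2) (0,3) (0,4) (0,5) (0,6) (1,2) (1,3) (1,4) (1,5) (1,6) (2,2) (2,3) (2,4) (2,5) (2,6)] -> total=15
Click 2 (2,2) count=1: revealed 0 new [(none)] -> total=15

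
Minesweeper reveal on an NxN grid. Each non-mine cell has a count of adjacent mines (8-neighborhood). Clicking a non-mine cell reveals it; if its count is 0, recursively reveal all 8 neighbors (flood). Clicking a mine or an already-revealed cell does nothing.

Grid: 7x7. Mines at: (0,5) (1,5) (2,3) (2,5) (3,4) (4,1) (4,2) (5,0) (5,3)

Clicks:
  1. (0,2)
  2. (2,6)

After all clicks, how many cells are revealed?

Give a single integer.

Answer: 17

Derivation:
Click 1 (0,2) count=0: revealed 16 new [(0,0) (0,1) (0,2) (0,3) (0,4) (1,0) (1,1) (1,2) (1,3) (1,4) (2,0) (2,1) (2,2) (3,0) (3,1) (3,2)] -> total=16
Click 2 (2,6) count=2: revealed 1 new [(2,6)] -> total=17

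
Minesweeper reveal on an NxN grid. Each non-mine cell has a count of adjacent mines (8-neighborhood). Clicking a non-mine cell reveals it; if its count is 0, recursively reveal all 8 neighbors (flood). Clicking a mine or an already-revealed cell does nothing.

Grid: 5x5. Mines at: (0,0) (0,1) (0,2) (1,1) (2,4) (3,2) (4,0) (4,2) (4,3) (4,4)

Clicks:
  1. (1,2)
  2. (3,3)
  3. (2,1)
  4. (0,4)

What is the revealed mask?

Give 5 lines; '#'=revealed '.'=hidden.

Answer: ...##
..###
.#...
...#.
.....

Derivation:
Click 1 (1,2) count=3: revealed 1 new [(1,2)] -> total=1
Click 2 (3,3) count=5: revealed 1 new [(3,3)] -> total=2
Click 3 (2,1) count=2: revealed 1 new [(2,1)] -> total=3
Click 4 (0,4) count=0: revealed 4 new [(0,3) (0,4) (1,3) (1,4)] -> total=7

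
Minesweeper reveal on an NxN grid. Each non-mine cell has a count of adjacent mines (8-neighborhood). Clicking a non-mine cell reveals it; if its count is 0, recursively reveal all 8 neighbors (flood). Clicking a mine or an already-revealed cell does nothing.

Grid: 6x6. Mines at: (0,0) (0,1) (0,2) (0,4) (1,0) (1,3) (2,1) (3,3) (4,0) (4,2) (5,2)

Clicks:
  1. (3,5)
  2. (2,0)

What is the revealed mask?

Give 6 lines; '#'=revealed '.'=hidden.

Click 1 (3,5) count=0: revealed 12 new [(1,4) (1,5) (2,4) (2,5) (3,4) (3,5) (4,3) (4,4) (4,5) (5,3) (5,4) (5,5)] -> total=12
Click 2 (2,0) count=2: revealed 1 new [(2,0)] -> total=13

Answer: ......
....##
#...##
....##
...###
...###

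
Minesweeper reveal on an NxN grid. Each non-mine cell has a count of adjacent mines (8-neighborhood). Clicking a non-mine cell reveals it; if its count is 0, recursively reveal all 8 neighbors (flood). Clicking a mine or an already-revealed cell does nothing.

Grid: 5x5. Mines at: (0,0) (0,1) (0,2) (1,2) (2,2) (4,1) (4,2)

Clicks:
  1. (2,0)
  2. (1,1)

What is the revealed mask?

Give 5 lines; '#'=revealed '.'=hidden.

Answer: .....
##...
##...
##...
.....

Derivation:
Click 1 (2,0) count=0: revealed 6 new [(1,0) (1,1) (2,0) (2,1) (3,0) (3,1)] -> total=6
Click 2 (1,1) count=5: revealed 0 new [(none)] -> total=6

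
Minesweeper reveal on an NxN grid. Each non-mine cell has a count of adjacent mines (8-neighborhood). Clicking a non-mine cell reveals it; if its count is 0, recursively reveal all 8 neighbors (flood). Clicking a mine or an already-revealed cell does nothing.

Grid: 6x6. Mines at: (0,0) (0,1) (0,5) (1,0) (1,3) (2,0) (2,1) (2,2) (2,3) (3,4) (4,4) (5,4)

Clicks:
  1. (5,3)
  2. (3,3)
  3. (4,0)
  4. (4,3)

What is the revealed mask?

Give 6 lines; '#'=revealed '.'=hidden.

Answer: ......
......
......
####..
####..
####..

Derivation:
Click 1 (5,3) count=2: revealed 1 new [(5,3)] -> total=1
Click 2 (3,3) count=4: revealed 1 new [(3,3)] -> total=2
Click 3 (4,0) count=0: revealed 10 new [(3,0) (3,1) (3,2) (4,0) (4,1) (4,2) (4,3) (5,0) (5,1) (5,2)] -> total=12
Click 4 (4,3) count=3: revealed 0 new [(none)] -> total=12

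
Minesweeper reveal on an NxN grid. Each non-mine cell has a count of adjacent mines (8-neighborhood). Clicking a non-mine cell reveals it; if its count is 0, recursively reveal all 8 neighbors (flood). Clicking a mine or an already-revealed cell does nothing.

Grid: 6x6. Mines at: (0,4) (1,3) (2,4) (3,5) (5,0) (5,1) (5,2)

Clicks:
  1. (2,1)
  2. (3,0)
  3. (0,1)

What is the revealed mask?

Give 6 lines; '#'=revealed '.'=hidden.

Answer: ###...
###...
####..
####..
####..
......

Derivation:
Click 1 (2,1) count=0: revealed 18 new [(0,0) (0,1) (0,2) (1,0) (1,1) (1,2) (2,0) (2,1) (2,2) (2,3) (3,0) (3,1) (3,2) (3,3) (4,0) (4,1) (4,2) (4,3)] -> total=18
Click 2 (3,0) count=0: revealed 0 new [(none)] -> total=18
Click 3 (0,1) count=0: revealed 0 new [(none)] -> total=18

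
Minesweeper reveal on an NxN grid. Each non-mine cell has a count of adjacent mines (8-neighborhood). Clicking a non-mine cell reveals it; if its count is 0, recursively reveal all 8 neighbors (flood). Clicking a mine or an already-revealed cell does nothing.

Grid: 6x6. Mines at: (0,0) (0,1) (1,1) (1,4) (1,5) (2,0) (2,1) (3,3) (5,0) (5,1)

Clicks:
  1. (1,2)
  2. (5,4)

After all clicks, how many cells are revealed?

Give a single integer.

Answer: 13

Derivation:
Click 1 (1,2) count=3: revealed 1 new [(1,2)] -> total=1
Click 2 (5,4) count=0: revealed 12 new [(2,4) (2,5) (3,4) (3,5) (4,2) (4,3) (4,4) (4,5) (5,2) (5,3) (5,4) (5,5)] -> total=13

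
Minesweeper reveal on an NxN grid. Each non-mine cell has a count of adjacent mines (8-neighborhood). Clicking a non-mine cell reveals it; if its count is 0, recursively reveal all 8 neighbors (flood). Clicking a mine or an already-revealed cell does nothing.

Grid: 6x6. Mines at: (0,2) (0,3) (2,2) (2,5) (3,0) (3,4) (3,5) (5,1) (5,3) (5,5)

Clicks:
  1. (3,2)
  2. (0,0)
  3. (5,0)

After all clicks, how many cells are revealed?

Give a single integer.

Answer: 8

Derivation:
Click 1 (3,2) count=1: revealed 1 new [(3,2)] -> total=1
Click 2 (0,0) count=0: revealed 6 new [(0,0) (0,1) (1,0) (1,1) (2,0) (2,1)] -> total=7
Click 3 (5,0) count=1: revealed 1 new [(5,0)] -> total=8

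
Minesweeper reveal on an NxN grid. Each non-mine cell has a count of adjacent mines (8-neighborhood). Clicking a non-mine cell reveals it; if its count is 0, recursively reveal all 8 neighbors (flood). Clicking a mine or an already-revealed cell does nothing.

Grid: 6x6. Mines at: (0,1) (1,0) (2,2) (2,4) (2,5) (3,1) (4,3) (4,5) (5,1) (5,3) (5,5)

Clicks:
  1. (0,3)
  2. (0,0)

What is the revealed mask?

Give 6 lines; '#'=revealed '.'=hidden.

Click 1 (0,3) count=0: revealed 8 new [(0,2) (0,3) (0,4) (0,5) (1,2) (1,3) (1,4) (1,5)] -> total=8
Click 2 (0,0) count=2: revealed 1 new [(0,0)] -> total=9

Answer: #.####
..####
......
......
......
......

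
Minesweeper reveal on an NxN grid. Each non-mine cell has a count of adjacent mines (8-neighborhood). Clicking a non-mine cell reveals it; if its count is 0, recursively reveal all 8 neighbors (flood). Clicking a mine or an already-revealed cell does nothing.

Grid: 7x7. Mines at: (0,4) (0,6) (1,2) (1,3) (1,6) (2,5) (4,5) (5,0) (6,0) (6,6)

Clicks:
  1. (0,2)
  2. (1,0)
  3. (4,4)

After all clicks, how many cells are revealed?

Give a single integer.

Answer: 30

Derivation:
Click 1 (0,2) count=2: revealed 1 new [(0,2)] -> total=1
Click 2 (1,0) count=0: revealed 29 new [(0,0) (0,1) (1,0) (1,1) (2,0) (2,1) (2,2) (2,3) (2,4) (3,0) (3,1) (3,2) (3,3) (3,4) (4,0) (4,1) (4,2) (4,3) (4,4) (5,1) (5,2) (5,3) (5,4) (5,5) (6,1) (6,2) (6,3) (6,4) (6,5)] -> total=30
Click 3 (4,4) count=1: revealed 0 new [(none)] -> total=30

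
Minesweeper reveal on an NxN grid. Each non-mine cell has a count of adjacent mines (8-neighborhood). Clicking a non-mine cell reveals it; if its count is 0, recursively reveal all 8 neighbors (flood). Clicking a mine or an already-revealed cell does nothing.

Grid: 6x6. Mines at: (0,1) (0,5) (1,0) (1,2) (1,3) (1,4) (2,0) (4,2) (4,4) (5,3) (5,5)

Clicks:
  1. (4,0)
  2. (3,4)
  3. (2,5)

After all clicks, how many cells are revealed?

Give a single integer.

Click 1 (4,0) count=0: revealed 6 new [(3,0) (3,1) (4,0) (4,1) (5,0) (5,1)] -> total=6
Click 2 (3,4) count=1: revealed 1 new [(3,4)] -> total=7
Click 3 (2,5) count=1: revealed 1 new [(2,5)] -> total=8

Answer: 8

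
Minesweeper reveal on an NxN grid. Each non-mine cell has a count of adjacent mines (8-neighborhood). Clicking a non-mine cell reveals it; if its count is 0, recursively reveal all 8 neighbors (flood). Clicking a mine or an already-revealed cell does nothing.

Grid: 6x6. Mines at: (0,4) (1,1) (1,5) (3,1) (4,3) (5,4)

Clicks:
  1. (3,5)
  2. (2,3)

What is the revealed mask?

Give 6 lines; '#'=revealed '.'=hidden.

Answer: ......
..###.
..####
..####
....##
......

Derivation:
Click 1 (3,5) count=0: revealed 6 new [(2,4) (2,5) (3,4) (3,5) (4,4) (4,5)] -> total=6
Click 2 (2,3) count=0: revealed 7 new [(1,2) (1,3) (1,4) (2,2) (2,3) (3,2) (3,3)] -> total=13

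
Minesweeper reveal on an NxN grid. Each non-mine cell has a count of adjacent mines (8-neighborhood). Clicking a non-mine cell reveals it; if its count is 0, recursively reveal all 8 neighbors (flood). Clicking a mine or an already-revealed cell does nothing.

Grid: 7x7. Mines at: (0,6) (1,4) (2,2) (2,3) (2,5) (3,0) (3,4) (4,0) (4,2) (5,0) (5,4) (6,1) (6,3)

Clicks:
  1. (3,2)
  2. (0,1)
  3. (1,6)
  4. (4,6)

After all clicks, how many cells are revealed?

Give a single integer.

Answer: 20

Derivation:
Click 1 (3,2) count=3: revealed 1 new [(3,2)] -> total=1
Click 2 (0,1) count=0: revealed 10 new [(0,0) (0,1) (0,2) (0,3) (1,0) (1,1) (1,2) (1,3) (2,0) (2,1)] -> total=11
Click 3 (1,6) count=2: revealed 1 new [(1,6)] -> total=12
Click 4 (4,6) count=0: revealed 8 new [(3,5) (3,6) (4,5) (4,6) (5,5) (5,6) (6,5) (6,6)] -> total=20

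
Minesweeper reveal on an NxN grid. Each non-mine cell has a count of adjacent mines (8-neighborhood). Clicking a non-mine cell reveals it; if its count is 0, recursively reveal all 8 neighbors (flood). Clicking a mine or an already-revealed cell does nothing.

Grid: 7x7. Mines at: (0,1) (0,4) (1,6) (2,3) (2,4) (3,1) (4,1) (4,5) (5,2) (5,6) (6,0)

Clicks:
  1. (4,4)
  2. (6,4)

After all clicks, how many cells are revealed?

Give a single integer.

Click 1 (4,4) count=1: revealed 1 new [(4,4)] -> total=1
Click 2 (6,4) count=0: revealed 6 new [(5,3) (5,4) (5,5) (6,3) (6,4) (6,5)] -> total=7

Answer: 7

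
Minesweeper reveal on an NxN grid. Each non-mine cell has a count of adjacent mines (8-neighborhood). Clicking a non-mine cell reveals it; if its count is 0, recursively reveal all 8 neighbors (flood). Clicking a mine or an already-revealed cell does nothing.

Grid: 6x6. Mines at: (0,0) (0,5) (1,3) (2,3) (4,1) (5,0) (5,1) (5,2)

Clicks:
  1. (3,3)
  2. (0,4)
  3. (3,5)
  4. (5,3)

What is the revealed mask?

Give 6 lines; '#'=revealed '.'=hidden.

Answer: ....#.
....##
....##
...###
...###
...###

Derivation:
Click 1 (3,3) count=1: revealed 1 new [(3,3)] -> total=1
Click 2 (0,4) count=2: revealed 1 new [(0,4)] -> total=2
Click 3 (3,5) count=0: revealed 12 new [(1,4) (1,5) (2,4) (2,5) (3,4) (3,5) (4,3) (4,4) (4,5) (5,3) (5,4) (5,5)] -> total=14
Click 4 (5,3) count=1: revealed 0 new [(none)] -> total=14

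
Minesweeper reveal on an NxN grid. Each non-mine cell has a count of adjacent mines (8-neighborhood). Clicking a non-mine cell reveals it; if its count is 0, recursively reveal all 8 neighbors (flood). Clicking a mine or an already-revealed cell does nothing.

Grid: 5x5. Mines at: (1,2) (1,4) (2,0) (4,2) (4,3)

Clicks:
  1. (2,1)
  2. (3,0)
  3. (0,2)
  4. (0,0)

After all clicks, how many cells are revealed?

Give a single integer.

Click 1 (2,1) count=2: revealed 1 new [(2,1)] -> total=1
Click 2 (3,0) count=1: revealed 1 new [(3,0)] -> total=2
Click 3 (0,2) count=1: revealed 1 new [(0,2)] -> total=3
Click 4 (0,0) count=0: revealed 4 new [(0,0) (0,1) (1,0) (1,1)] -> total=7

Answer: 7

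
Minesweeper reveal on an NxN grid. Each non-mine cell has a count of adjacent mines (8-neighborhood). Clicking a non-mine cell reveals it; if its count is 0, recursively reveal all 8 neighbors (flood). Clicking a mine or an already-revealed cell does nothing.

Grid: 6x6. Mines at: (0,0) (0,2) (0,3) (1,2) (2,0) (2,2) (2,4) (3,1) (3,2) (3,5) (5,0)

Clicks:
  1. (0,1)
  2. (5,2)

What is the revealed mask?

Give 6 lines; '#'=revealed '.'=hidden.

Click 1 (0,1) count=3: revealed 1 new [(0,1)] -> total=1
Click 2 (5,2) count=0: revealed 10 new [(4,1) (4,2) (4,3) (4,4) (4,5) (5,1) (5,2) (5,3) (5,4) (5,5)] -> total=11

Answer: .#....
......
......
......
.#####
.#####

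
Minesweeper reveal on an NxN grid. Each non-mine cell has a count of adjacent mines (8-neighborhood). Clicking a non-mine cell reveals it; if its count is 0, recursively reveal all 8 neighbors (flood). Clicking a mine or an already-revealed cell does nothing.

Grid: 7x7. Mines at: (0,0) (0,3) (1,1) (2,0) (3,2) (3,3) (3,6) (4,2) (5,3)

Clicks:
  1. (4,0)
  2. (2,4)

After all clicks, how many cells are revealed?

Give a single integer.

Answer: 11

Derivation:
Click 1 (4,0) count=0: revealed 10 new [(3,0) (3,1) (4,0) (4,1) (5,0) (5,1) (5,2) (6,0) (6,1) (6,2)] -> total=10
Click 2 (2,4) count=1: revealed 1 new [(2,4)] -> total=11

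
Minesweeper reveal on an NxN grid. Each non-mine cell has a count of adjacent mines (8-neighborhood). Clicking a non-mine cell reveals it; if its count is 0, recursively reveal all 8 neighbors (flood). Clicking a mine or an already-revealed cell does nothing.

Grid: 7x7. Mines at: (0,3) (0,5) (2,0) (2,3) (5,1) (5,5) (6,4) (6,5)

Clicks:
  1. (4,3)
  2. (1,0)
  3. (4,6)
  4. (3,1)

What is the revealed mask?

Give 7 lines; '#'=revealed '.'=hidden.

Answer: .......
#......
.......
.####..
..###.#
..###..
.......

Derivation:
Click 1 (4,3) count=0: revealed 9 new [(3,2) (3,3) (3,4) (4,2) (4,3) (4,4) (5,2) (5,3) (5,4)] -> total=9
Click 2 (1,0) count=1: revealed 1 new [(1,0)] -> total=10
Click 3 (4,6) count=1: revealed 1 new [(4,6)] -> total=11
Click 4 (3,1) count=1: revealed 1 new [(3,1)] -> total=12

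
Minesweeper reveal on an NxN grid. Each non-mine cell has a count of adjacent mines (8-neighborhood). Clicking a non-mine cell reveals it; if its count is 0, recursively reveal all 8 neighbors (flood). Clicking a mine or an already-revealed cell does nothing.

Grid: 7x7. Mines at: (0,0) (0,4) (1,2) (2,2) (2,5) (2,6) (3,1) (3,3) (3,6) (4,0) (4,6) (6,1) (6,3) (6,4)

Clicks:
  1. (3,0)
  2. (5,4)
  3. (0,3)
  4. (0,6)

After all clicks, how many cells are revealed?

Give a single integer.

Click 1 (3,0) count=2: revealed 1 new [(3,0)] -> total=1
Click 2 (5,4) count=2: revealed 1 new [(5,4)] -> total=2
Click 3 (0,3) count=2: revealed 1 new [(0,3)] -> total=3
Click 4 (0,6) count=0: revealed 4 new [(0,5) (0,6) (1,5) (1,6)] -> total=7

Answer: 7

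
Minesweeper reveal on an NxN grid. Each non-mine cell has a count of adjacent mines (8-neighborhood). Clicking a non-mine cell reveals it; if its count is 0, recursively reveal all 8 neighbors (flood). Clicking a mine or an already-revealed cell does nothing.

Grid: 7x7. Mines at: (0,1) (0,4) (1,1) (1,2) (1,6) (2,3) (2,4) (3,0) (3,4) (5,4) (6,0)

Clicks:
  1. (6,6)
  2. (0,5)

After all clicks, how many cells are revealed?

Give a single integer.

Click 1 (6,6) count=0: revealed 10 new [(2,5) (2,6) (3,5) (3,6) (4,5) (4,6) (5,5) (5,6) (6,5) (6,6)] -> total=10
Click 2 (0,5) count=2: revealed 1 new [(0,5)] -> total=11

Answer: 11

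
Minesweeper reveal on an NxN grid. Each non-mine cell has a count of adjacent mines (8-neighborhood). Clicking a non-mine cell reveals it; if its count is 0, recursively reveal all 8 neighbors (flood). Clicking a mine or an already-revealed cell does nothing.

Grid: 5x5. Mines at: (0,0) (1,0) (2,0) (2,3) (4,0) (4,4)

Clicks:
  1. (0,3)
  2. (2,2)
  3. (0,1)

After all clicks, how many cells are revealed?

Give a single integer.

Answer: 9

Derivation:
Click 1 (0,3) count=0: revealed 8 new [(0,1) (0,2) (0,3) (0,4) (1,1) (1,2) (1,3) (1,4)] -> total=8
Click 2 (2,2) count=1: revealed 1 new [(2,2)] -> total=9
Click 3 (0,1) count=2: revealed 0 new [(none)] -> total=9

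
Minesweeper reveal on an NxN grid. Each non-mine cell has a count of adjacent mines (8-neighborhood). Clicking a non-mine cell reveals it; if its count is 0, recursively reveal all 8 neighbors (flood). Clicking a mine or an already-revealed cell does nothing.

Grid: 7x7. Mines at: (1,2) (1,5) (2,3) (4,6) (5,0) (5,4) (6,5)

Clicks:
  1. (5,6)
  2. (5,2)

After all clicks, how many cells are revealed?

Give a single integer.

Click 1 (5,6) count=2: revealed 1 new [(5,6)] -> total=1
Click 2 (5,2) count=0: revealed 21 new [(0,0) (0,1) (1,0) (1,1) (2,0) (2,1) (2,2) (3,0) (3,1) (3,2) (3,3) (4,0) (4,1) (4,2) (4,3) (5,1) (5,2) (5,3) (6,1) (6,2) (6,3)] -> total=22

Answer: 22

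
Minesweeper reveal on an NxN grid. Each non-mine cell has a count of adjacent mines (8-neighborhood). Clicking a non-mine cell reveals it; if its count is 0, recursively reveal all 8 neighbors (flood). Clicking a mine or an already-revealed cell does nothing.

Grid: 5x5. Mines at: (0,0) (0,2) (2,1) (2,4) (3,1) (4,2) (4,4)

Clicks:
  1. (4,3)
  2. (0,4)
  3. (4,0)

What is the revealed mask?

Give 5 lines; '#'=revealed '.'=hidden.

Answer: ...##
...##
.....
.....
#..#.

Derivation:
Click 1 (4,3) count=2: revealed 1 new [(4,3)] -> total=1
Click 2 (0,4) count=0: revealed 4 new [(0,3) (0,4) (1,3) (1,4)] -> total=5
Click 3 (4,0) count=1: revealed 1 new [(4,0)] -> total=6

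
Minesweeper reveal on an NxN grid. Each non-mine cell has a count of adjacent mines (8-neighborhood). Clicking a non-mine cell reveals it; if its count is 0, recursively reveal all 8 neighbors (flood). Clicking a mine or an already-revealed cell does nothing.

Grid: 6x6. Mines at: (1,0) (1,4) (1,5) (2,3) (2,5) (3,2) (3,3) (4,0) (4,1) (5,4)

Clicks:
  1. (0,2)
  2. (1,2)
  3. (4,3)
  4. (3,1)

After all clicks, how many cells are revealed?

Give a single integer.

Click 1 (0,2) count=0: revealed 6 new [(0,1) (0,2) (0,3) (1,1) (1,2) (1,3)] -> total=6
Click 2 (1,2) count=1: revealed 0 new [(none)] -> total=6
Click 3 (4,3) count=3: revealed 1 new [(4,3)] -> total=7
Click 4 (3,1) count=3: revealed 1 new [(3,1)] -> total=8

Answer: 8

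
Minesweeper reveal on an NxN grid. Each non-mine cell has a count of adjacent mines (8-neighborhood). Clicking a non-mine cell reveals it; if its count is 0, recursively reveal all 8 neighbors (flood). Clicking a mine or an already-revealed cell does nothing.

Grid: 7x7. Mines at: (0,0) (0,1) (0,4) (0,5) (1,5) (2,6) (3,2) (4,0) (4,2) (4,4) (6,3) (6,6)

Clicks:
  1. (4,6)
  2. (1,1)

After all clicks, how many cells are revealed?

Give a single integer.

Click 1 (4,6) count=0: revealed 6 new [(3,5) (3,6) (4,5) (4,6) (5,5) (5,6)] -> total=6
Click 2 (1,1) count=2: revealed 1 new [(1,1)] -> total=7

Answer: 7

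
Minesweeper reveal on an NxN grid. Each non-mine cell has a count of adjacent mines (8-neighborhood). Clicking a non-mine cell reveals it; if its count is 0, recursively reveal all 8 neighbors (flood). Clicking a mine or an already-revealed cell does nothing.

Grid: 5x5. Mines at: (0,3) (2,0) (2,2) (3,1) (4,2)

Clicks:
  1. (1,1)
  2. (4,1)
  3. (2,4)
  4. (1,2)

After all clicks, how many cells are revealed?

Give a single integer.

Click 1 (1,1) count=2: revealed 1 new [(1,1)] -> total=1
Click 2 (4,1) count=2: revealed 1 new [(4,1)] -> total=2
Click 3 (2,4) count=0: revealed 8 new [(1,3) (1,4) (2,3) (2,4) (3,3) (3,4) (4,3) (4,4)] -> total=10
Click 4 (1,2) count=2: revealed 1 new [(1,2)] -> total=11

Answer: 11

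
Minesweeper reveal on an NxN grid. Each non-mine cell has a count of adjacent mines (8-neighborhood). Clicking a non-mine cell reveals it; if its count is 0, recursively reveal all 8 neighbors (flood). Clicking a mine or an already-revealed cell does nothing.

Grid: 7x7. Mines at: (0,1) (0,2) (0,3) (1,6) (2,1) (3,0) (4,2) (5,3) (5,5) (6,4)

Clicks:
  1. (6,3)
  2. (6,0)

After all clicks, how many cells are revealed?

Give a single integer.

Click 1 (6,3) count=2: revealed 1 new [(6,3)] -> total=1
Click 2 (6,0) count=0: revealed 8 new [(4,0) (4,1) (5,0) (5,1) (5,2) (6,0) (6,1) (6,2)] -> total=9

Answer: 9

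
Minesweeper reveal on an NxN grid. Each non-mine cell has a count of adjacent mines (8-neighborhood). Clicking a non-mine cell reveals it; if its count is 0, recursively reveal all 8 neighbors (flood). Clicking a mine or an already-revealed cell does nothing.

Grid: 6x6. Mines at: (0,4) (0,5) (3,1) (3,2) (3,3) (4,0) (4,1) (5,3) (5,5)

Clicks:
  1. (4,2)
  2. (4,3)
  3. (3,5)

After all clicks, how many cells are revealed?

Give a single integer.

Answer: 10

Derivation:
Click 1 (4,2) count=5: revealed 1 new [(4,2)] -> total=1
Click 2 (4,3) count=3: revealed 1 new [(4,3)] -> total=2
Click 3 (3,5) count=0: revealed 8 new [(1,4) (1,5) (2,4) (2,5) (3,4) (3,5) (4,4) (4,5)] -> total=10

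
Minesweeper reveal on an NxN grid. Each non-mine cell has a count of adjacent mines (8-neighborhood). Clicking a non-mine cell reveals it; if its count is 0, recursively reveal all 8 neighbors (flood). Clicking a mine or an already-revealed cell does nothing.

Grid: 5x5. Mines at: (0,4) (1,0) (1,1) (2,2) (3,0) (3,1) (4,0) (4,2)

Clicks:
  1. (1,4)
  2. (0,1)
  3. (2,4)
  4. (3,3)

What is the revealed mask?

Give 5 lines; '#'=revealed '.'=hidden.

Click 1 (1,4) count=1: revealed 1 new [(1,4)] -> total=1
Click 2 (0,1) count=2: revealed 1 new [(0,1)] -> total=2
Click 3 (2,4) count=0: revealed 7 new [(1,3) (2,3) (2,4) (3,3) (3,4) (4,3) (4,4)] -> total=9
Click 4 (3,3) count=2: revealed 0 new [(none)] -> total=9

Answer: .#...
...##
...##
...##
...##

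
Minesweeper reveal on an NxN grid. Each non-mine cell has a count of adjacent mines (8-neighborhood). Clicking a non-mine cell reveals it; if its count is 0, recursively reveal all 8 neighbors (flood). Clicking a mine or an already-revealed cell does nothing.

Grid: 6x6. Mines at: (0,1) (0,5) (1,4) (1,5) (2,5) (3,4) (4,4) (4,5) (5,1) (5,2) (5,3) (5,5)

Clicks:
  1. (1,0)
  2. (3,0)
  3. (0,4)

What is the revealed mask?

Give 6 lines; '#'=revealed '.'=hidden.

Answer: ....#.
####..
####..
####..
####..
......

Derivation:
Click 1 (1,0) count=1: revealed 1 new [(1,0)] -> total=1
Click 2 (3,0) count=0: revealed 15 new [(1,1) (1,2) (1,3) (2,0) (2,1) (2,2) (2,3) (3,0) (3,1) (3,2) (3,3) (4,0) (4,1) (4,2) (4,3)] -> total=16
Click 3 (0,4) count=3: revealed 1 new [(0,4)] -> total=17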